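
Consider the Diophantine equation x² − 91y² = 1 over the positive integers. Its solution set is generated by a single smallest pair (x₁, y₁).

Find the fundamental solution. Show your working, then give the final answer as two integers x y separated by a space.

1574 165

d=91: √d = [9; 1,1,5,1,5,1,1,18] (ℓ=8, even), read p_7/q_7
k=0  a_k=9  p_k/q_k = 9/1
…
k=2  a_k=1  p_k/q_k = 19/2
k=3  a_k=5  p_k/q_k = 105/11
…
k=6  a_k=1  p_k/q_k = 849/89
k=7  a_k=1  p_k/q_k = 1574/165
→ (1574, 165).  Check: 1574²=2477476, 91·165²=2477475, difference 1.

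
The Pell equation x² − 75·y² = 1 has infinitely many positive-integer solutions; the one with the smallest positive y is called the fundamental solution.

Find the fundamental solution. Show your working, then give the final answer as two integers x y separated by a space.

26 3

√75 → a₀=8, period (1,1,1,16); ℓ=4 even so k=3
i=0: a=8 ⇒ p=8, q=1
i=1: a=1 ⇒ p=9, q=1
i=2: a=1 ⇒ p=17, q=2
i=3: a=1 ⇒ p=26, q=3
(x₁, y₁) = (26, 3);  26² − 75·3² = 1 ✓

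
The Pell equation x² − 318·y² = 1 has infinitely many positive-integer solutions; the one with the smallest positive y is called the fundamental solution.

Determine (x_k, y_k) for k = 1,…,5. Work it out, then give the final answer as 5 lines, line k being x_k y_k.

107 6
22897 1284
4899851 274770
1048545217 58799496
224383776587 12582817374

√318 = [17; 1,4,1,34, …], period ℓ=4 (even) → k=3
i=0: a=17 ⇒ p=17, q=1
i=1: a=1 ⇒ p=18, q=1
i=2: a=4 ⇒ p=89, q=5
i=3: a=1 ⇒ p=107, q=6
fundamental: x₁=107, y₁=6  (since 11449 − 318·36 = 1)
(107+6√318)^2 = 22897 + 1284√318
(107+6√318)^3 = 4899851 + 274770√318
(107+6√318)^4 = 1048545217 + 58799496√318
(107+6√318)^5 = 224383776587 + 12582817374√318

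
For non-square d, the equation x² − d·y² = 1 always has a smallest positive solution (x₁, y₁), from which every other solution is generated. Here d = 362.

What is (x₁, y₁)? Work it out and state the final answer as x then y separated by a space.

d=362: √d = [19; 38] (ℓ=1, odd), read p_1/q_1
a_0=19:  p_0=19·1+0=19,  q_0=19·0+1=1
a_1=38:  p_1=38·19+1=723,  q_1=38·1+0=38
(x₁, y₁) = (723, 38);  723² − 362·38² = 1 ✓

723 38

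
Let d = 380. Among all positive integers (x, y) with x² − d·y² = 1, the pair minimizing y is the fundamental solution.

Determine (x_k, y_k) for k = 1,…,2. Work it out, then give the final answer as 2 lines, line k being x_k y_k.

39 2
3041 156

√380 = [19; 2,38, …], period ℓ=2 (even) → k=1
k=0  a_k=19  p_k/q_k = 19/1
k=1  a_k=2  p_k/q_k = 39/2
fundamental: x₁=39, y₁=2  (since 1521 − 380·4 = 1)
k=2:  x_2 = 39·39+380·2·2 = 3041,  y_2 = 39·2+2·39 = 156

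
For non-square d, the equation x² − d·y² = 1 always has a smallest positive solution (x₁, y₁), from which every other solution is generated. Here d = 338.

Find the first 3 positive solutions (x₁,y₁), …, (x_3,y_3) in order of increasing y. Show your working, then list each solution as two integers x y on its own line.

[18; 2,1,1,2,36] for √338; ℓ=5 ⇒ convergent index 9
i=0: a=18 ⇒ p=18, q=1
i=1: a=2 ⇒ p=37, q=2
…
i=4: a=2 ⇒ p=239, q=13
i=5: a=36 ⇒ p=8696, q=473
i=6: a=2 ⇒ p=17631, q=959
i=7: a=1 ⇒ p=26327, q=1432
i=8: a=1 ⇒ p=43958, q=2391
i=9: a=2 ⇒ p=114243, q=6214
fundamental: x₁=114243, y₁=6214  (since 13051463049 − 338·38613796 = 1)
n=2: (114243,6214)∘(114243,6214) = (114243·114243+338·6214·6214, 114243·6214+6214·114243) = (26102926097,1419812004)
n=3: (26102926097,1419812004)∘(114243,6214) = (114243·26102926097+338·6214·1419812004, 114243·1419812004+6214·26102926097) = (5964153172084899,324407165539730)

114243 6214
26102926097 1419812004
5964153172084899 324407165539730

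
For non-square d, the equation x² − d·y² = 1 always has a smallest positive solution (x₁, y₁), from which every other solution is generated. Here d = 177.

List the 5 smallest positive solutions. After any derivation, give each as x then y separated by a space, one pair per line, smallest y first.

[13; 3,3,2,8,2,3,3,26] for √177; ℓ=8 ⇒ convergent index 7
step 0: (13, 1)  from 13·(1,0) + (0,1)
step 1: (40, 3)  from 3·(13,1) + (1,0)
…
step 3: (306, 23)  from 2·(133,10) + (40,3)
step 4: (2581, 194)  from 8·(306,23) + (133,10)
step 5: (5468, 411)  from 2·(2581,194) + (306,23)
step 6: (18985, 1427)  from 3·(5468,411) + (2581,194)
step 7: (62423, 4692)  from 3·(18985,1427) + (5468,411)
→ (62423, 4692).  Check: 62423²=3896630929, 177·4692²=3896630928, difference 1.
n=2: (62423,4692)∘(62423,4692) = (62423·62423+177·4692·4692, 62423·4692+4692·62423) = (7793261857,585777432)
n=3: (7793261857,585777432)∘(62423,4692) = (62423·7793261857+177·4692·585777432, 62423·585777432+4692·7793261857) = (972957569736599,73131969270780)
n=4: (972957569736599,73131969270780)∘(62423,4692) = (62423·972957569736599+177·4692·73131969270780, 62423·73131969270780+4692·972957569736599) = (121469860743542176897,9130233834994022448)
n=5: (121469860743542176897,9130233834994022448)∘(62423,4692) = (62423·121469860743542176897+177·4692·9130233834994022448, 62423·9130233834994022448+4692·121469860743542176897) = (15165026233415309047146263,1139873173290531757272228)

62423 4692
7793261857 585777432
972957569736599 73131969270780
121469860743542176897 9130233834994022448
15165026233415309047146263 1139873173290531757272228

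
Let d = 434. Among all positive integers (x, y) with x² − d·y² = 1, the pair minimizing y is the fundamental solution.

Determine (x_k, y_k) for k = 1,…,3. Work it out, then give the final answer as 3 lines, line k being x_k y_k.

√434 = [20; 1,4,1,40, …], period ℓ=4 (even) → k=3
k=0  a_k=20  p_k/q_k = 20/1
k=1  a_k=1  p_k/q_k = 21/1
k=2  a_k=4  p_k/q_k = 104/5
k=3  a_k=1  p_k/q_k = 125/6
(x₁, y₁) = (125, 6);  125² − 434·6² = 1 ✓
k=2:  x_2 = 125·125+434·6·6 = 31249,  y_2 = 125·6+6·125 = 1500
k=3:  x_3 = 125·31249+434·6·1500 = 7812125,  y_3 = 125·1500+6·31249 = 374994

125 6
31249 1500
7812125 374994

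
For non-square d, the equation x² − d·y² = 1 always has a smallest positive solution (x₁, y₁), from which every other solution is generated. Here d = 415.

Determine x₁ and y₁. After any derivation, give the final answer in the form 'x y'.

18412804 903849

[20; 2,1,2,4,6,…,1,2,40] for √415; ℓ=16 ⇒ convergent index 15
a_0=20:  p_0=20·1+0=20,  q_0=20·0+1=1
…
a_6=1:  p_6=1·4441+713=5154,  q_6=1·218+35=253
…
a_8=3:  p_8=3·9595+5154=33939,  q_8=3·471+253=1666
a_9=1:  p_9=1·33939+9595=43534,  q_9=1·1666+471=2137
…
a_13=2:  p_13=2·2110961+508372=4730294,  q_13=2·103623+24955=232201
a_14=1:  p_14=1·4730294+2110961=6841255,  q_14=1·232201+103623=335824
a_15=2:  p_15=2·6841255+4730294=18412804,  q_15=2·335824+232201=903849
(x₁, y₁) = (18412804, 903849);  18412804² − 415·903849² = 1 ✓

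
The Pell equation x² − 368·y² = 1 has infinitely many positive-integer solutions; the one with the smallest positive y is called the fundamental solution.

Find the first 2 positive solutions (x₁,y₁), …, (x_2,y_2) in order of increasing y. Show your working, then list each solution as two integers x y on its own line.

d=368: √d = [19; 5,2,5,38] (ℓ=4, even), read p_3/q_3
i=0: a=19 ⇒ p=19, q=1
i=1: a=5 ⇒ p=96, q=5
i=2: a=2 ⇒ p=211, q=11
i=3: a=5 ⇒ p=1151, q=60
fundamental: x₁=1151, y₁=60  (since 1324801 − 368·3600 = 1)
(1151+60√368)^2 = 2649601 + 138120√368

1151 60
2649601 138120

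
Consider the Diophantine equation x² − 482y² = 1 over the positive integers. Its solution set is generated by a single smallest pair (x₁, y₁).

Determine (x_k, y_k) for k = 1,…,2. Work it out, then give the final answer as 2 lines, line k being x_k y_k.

√482 = [21; 1,20,1,42, …], period ℓ=4 (even) → k=3
a_0=21:  p_0=21·1+0=21,  q_0=21·0+1=1
…
a_2=20:  p_2=20·22+21=461,  q_2=20·1+1=21
a_3=1:  p_3=1·461+22=483,  q_3=1·21+1=22
(x₁, y₁) = (483, 22);  483² − 482·22² = 1 ✓
k=2:  x_2 = 483·483+482·22·22 = 466577,  y_2 = 483·22+22·483 = 21252

483 22
466577 21252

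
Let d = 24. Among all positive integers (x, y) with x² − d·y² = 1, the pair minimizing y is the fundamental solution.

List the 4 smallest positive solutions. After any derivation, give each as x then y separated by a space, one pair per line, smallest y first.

5 1
49 10
485 99
4801 980

[4; 1,8] for √24; ℓ=2 ⇒ convergent index 1
step 0: (4, 1)  from 4·(1,0) + (0,1)
step 1: (5, 1)  from 1·(4,1) + (1,0)
(x₁, y₁) = (5, 1);  5² − 24·1² = 1 ✓
n=2: (5,1)∘(5,1) = (5·5+24·1·1, 5·1+1·5) = (49,10)
n=3: (49,10)∘(5,1) = (5·49+24·1·10, 5·10+1·49) = (485,99)
n=4: (485,99)∘(5,1) = (5·485+24·1·99, 5·99+1·485) = (4801,980)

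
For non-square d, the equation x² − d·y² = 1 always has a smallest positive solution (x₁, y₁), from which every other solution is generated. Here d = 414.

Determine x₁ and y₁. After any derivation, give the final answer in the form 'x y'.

24335 1196

d=414: √d = [20; 2,1,7,2,7,1,2,40] (ℓ=8, even), read p_7/q_7
step 0: (20, 1)  from 20·(1,0) + (0,1)
…
step 2: (61, 3)  from 1·(41,2) + (20,1)
step 3: (468, 23)  from 7·(61,3) + (41,2)
step 4: (997, 49)  from 2·(468,23) + (61,3)
…
step 6: (8444, 415)  from 1·(7447,366) + (997,49)
step 7: (24335, 1196)  from 2·(8444,415) + (7447,366)
(x₁, y₁) = (24335, 1196);  24335² − 414·1196² = 1 ✓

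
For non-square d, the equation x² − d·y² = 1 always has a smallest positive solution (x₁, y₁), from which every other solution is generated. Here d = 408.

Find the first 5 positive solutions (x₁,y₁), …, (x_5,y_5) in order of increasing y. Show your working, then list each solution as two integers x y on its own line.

101 5
20401 1010
4120901 204015
832401601 41210020
168141002501 8324220025

√408 → a₀=20, period (5,40); ℓ=2 even so k=1
i=0: a=20 ⇒ p=20, q=1
i=1: a=5 ⇒ p=101, q=5
fundamental: x₁=101, y₁=5  (since 10201 − 408·25 = 1)
n=2: (101,5)∘(101,5) = (101·101+408·5·5, 101·5+5·101) = (20401,1010)
n=3: (20401,1010)∘(101,5) = (101·20401+408·5·1010, 101·1010+5·20401) = (4120901,204015)
n=4: (4120901,204015)∘(101,5) = (101·4120901+408·5·204015, 101·204015+5·4120901) = (832401601,41210020)
n=5: (832401601,41210020)∘(101,5) = (101·832401601+408·5·41210020, 101·41210020+5·832401601) = (168141002501,8324220025)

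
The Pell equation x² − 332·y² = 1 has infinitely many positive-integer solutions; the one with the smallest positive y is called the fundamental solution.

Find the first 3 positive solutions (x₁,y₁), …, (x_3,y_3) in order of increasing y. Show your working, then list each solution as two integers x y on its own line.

13447 738
361643617 19847772
9726043422151 533785979430

√332 → a₀=18, period (4,1,1,8,1,1,4,36); ℓ=8 even so k=7
a_0=18:  p_0=18·1+0=18,  q_0=18·0+1=1
…
a_2=1:  p_2=1·73+18=91,  q_2=1·4+1=5
a_3=1:  p_3=1·91+73=164,  q_3=1·5+4=9
…
a_6=1:  p_6=1·1567+1403=2970,  q_6=1·86+77=163
a_7=4:  p_7=4·2970+1567=13447,  q_7=4·163+86=738
→ (13447, 738).  Check: 13447²=180821809, 332·738²=180821808, difference 1.
(x_2, y_2) = (13447·13447 + 332·738·738, 13447·738 + 738·13447) = (361643617, 19847772)
(x_3, y_3) = (13447·361643617 + 332·738·19847772, 13447·19847772 + 738·361643617) = (9726043422151, 533785979430)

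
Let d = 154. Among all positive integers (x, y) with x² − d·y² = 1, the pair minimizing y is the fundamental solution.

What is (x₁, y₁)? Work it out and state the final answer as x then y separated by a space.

√154 → a₀=12, period (2,2,3,1,2,1,3,2,2,24); ℓ=10 even so k=9
step 0: (12, 1)  from 12·(1,0) + (0,1)
…
step 4: (273, 22)  from 1·(211,17) + (62,5)
step 5: (757, 61)  from 2·(273,22) + (211,17)
step 6: (1030, 83)  from 1·(757,61) + (273,22)
step 7: (3847, 310)  from 3·(1030,83) + (757,61)
step 8: (8724, 703)  from 2·(3847,310) + (1030,83)
step 9: (21295, 1716)  from 2·(8724,703) + (3847,310)
→ (21295, 1716).  Check: 21295²=453477025, 154·1716²=453477024, difference 1.

21295 1716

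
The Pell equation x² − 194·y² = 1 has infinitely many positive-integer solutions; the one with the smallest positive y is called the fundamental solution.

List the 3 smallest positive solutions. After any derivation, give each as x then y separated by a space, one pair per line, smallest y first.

√194 → a₀=13, period (1,12,1,26); ℓ=4 even so k=3
step 0: (13, 1)  from 13·(1,0) + (0,1)
step 1: (14, 1)  from 1·(13,1) + (1,0)
step 2: (181, 13)  from 12·(14,1) + (13,1)
step 3: (195, 14)  from 1·(181,13) + (14,1)
→ (195, 14).  Check: 195²=38025, 194·14²=38024, difference 1.
(195+14√194)^2 = 76049 + 5460√194
(195+14√194)^3 = 29658915 + 2129386√194

195 14
76049 5460
29658915 2129386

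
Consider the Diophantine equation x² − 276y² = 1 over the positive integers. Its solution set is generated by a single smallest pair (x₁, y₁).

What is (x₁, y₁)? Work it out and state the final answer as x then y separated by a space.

7775 468

d=276: √d = [16; 1,1,1,1,2,2,2,1,1,1,1,32] (ℓ=12, even), read p_11/q_11
k=0  a_k=16  p_k/q_k = 16/1
k=1  a_k=1  p_k/q_k = 17/1
…
k=6  a_k=2  p_k/q_k = 515/31
k=7  a_k=2  p_k/q_k = 1246/75
…
k=10  a_k=1  p_k/q_k = 4768/287
k=11  a_k=1  p_k/q_k = 7775/468
fundamental: x₁=7775, y₁=468  (since 60450625 − 276·219024 = 1)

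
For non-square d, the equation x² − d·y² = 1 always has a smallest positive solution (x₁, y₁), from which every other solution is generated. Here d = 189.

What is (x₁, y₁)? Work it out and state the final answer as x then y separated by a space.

√189 → a₀=13, period (1,2,1,26); ℓ=4 even so k=3
i=0: a=13 ⇒ p=13, q=1
i=1: a=1 ⇒ p=14, q=1
i=2: a=2 ⇒ p=41, q=3
i=3: a=1 ⇒ p=55, q=4
→ (55, 4).  Check: 55²=3025, 189·4²=3024, difference 1.

55 4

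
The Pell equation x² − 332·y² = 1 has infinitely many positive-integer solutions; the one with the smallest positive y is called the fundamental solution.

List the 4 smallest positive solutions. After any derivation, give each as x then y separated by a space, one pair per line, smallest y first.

13447 738
361643617 19847772
9726043422151 533785979430
261572211433685377 14355640110942648

√332 = [18; 4,1,1,8,1,1,4,36, …], period ℓ=8 (even) → k=7
step 0: (18, 1)  from 18·(1,0) + (0,1)
step 1: (73, 4)  from 4·(18,1) + (1,0)
…
step 3: (164, 9)  from 1·(91,5) + (73,4)
…
step 6: (2970, 163)  from 1·(1567,86) + (1403,77)
step 7: (13447, 738)  from 4·(2970,163) + (1567,86)
→ (13447, 738).  Check: 13447²=180821809, 332·738²=180821808, difference 1.
k=2:  x_2 = 13447·13447+332·738·738 = 361643617,  y_2 = 13447·738+738·13447 = 19847772
k=3:  x_3 = 13447·361643617+332·738·19847772 = 9726043422151,  y_3 = 13447·19847772+738·361643617 = 533785979430
k=4:  x_4 = 13447·9726043422151+332·738·533785979430 = 261572211433685377,  y_4 = 13447·533785979430+738·9726043422151 = 14355640110942648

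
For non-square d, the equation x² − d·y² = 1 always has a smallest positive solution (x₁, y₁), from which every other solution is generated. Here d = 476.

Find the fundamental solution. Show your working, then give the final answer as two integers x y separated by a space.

[21; 1,4,2,10,2,4,1,42] for √476; ℓ=8 ⇒ convergent index 7
k=0  a_k=21  p_k/q_k = 21/1
k=1  a_k=1  p_k/q_k = 22/1
…
k=3  a_k=2  p_k/q_k = 240/11
…
k=5  a_k=2  p_k/q_k = 5258/241
k=6  a_k=4  p_k/q_k = 23541/1079
k=7  a_k=1  p_k/q_k = 28799/1320
(x₁, y₁) = (28799, 1320);  28799² − 476·1320² = 1 ✓

28799 1320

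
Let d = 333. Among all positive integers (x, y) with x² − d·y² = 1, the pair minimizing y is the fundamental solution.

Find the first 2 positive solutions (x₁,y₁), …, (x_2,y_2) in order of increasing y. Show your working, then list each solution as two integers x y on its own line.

√333 → a₀=18, period (4,36); ℓ=2 even so k=1
a_0=18:  p_0=18·1+0=18,  q_0=18·0+1=1
a_1=4:  p_1=4·18+1=73,  q_1=4·1+0=4
→ (73, 4).  Check: 73²=5329, 333·4²=5328, difference 1.
(x_2, y_2) = (73·73 + 333·4·4, 73·4 + 4·73) = (10657, 584)

73 4
10657 584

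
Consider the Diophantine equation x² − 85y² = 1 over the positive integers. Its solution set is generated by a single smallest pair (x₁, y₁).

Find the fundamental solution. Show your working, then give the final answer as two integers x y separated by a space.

√85 → a₀=9, period (4,1,1,4,18); ℓ=5 odd so k=9
k=0  a_k=9  p_k/q_k = 9/1
…
k=2  a_k=1  p_k/q_k = 46/5
k=3  a_k=1  p_k/q_k = 83/9
k=4  a_k=4  p_k/q_k = 378/41
k=5  a_k=18  p_k/q_k = 6887/747
k=6  a_k=4  p_k/q_k = 27926/3029
…
k=8  a_k=1  p_k/q_k = 62739/6805
k=9  a_k=4  p_k/q_k = 285769/30996
→ (285769, 30996).  Check: 285769²=81663921361, 85·30996²=81663921360, difference 1.

285769 30996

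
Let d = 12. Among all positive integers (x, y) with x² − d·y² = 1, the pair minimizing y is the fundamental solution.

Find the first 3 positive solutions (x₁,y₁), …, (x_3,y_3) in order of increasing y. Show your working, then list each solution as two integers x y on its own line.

√12 → a₀=3, period (2,6); ℓ=2 even so k=1
k=0  a_k=3  p_k/q_k = 3/1
k=1  a_k=2  p_k/q_k = 7/2
fundamental: x₁=7, y₁=2  (since 49 − 12·4 = 1)
n=2: (7,2)∘(7,2) = (7·7+12·2·2, 7·2+2·7) = (97,28)
n=3: (97,28)∘(7,2) = (7·97+12·2·28, 7·28+2·97) = (1351,390)

7 2
97 28
1351 390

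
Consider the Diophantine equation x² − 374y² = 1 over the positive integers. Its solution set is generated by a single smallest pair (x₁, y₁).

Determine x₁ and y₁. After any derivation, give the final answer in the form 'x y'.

3365 174

[19; 2,1,18,1,2,38] for √374; ℓ=6 ⇒ convergent index 5
k=0  a_k=19  p_k/q_k = 19/1
k=1  a_k=2  p_k/q_k = 39/2
k=2  a_k=1  p_k/q_k = 58/3
k=3  a_k=18  p_k/q_k = 1083/56
k=4  a_k=1  p_k/q_k = 1141/59
k=5  a_k=2  p_k/q_k = 3365/174
fundamental: x₁=3365, y₁=174  (since 11323225 − 374·30276 = 1)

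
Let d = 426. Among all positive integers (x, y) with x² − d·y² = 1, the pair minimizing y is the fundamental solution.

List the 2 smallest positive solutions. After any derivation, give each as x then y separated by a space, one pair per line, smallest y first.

88751 4300
15753480001 763258600

√426 → a₀=20, period (1,1,1,3,2,6,2,3,1,1,1,40); ℓ=12 even so k=11
k=0  a_k=20  p_k/q_k = 20/1
k=1  a_k=1  p_k/q_k = 21/1
…
k=3  a_k=1  p_k/q_k = 62/3
…
k=5  a_k=2  p_k/q_k = 516/25
k=6  a_k=6  p_k/q_k = 3323/161
k=7  a_k=2  p_k/q_k = 7162/347
k=8  a_k=3  p_k/q_k = 24809/1202
…
k=10  a_k=1  p_k/q_k = 56780/2751
k=11  a_k=1  p_k/q_k = 88751/4300
fundamental: x₁=88751, y₁=4300  (since 7876740001 − 426·18490000 = 1)
(88751+4300√426)^2 = 15753480001 + 763258600√426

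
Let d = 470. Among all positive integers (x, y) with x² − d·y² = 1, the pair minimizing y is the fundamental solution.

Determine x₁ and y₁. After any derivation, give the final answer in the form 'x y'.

1691 78

[21; 1,2,8,2,1,42] for √470; ℓ=6 ⇒ convergent index 5
k=0  a_k=21  p_k/q_k = 21/1
k=1  a_k=1  p_k/q_k = 22/1
k=2  a_k=2  p_k/q_k = 65/3
k=3  a_k=8  p_k/q_k = 542/25
k=4  a_k=2  p_k/q_k = 1149/53
k=5  a_k=1  p_k/q_k = 1691/78
(x₁, y₁) = (1691, 78);  1691² − 470·78² = 1 ✓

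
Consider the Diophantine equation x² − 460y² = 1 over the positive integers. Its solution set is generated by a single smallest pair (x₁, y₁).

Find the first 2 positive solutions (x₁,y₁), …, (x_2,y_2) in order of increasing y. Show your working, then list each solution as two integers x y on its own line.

[21; 2,4,3,1,2,10,2,1,3,4,2,42] for √460; ℓ=12 ⇒ convergent index 11
i=0: a=21 ⇒ p=21, q=1
i=1: a=2 ⇒ p=43, q=2
…
i=4: a=1 ⇒ p=815, q=38
…
i=9: a=3 ⇒ p=265693, q=12388
i=10: a=4 ⇒ p=1135029, q=52921
i=11: a=2 ⇒ p=2535751, q=118230
(x₁, y₁) = (2535751, 118230);  2535751² − 460·118230² = 1 ✓
(x_2, y_2) = (2535751·2535751 + 460·118230·118230, 2535751·118230 + 118230·2535751) = (12860066268001, 599603681460)

2535751 118230
12860066268001 599603681460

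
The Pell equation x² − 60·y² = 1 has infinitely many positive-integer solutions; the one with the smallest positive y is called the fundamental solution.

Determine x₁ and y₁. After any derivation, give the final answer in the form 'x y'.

[7; 1,2,1,14] for √60; ℓ=4 ⇒ convergent index 3
a_0=7:  p_0=7·1+0=7,  q_0=7·0+1=1
a_1=1:  p_1=1·7+1=8,  q_1=1·1+0=1
a_2=2:  p_2=2·8+7=23,  q_2=2·1+1=3
a_3=1:  p_3=1·23+8=31,  q_3=1·3+1=4
fundamental: x₁=31, y₁=4  (since 961 − 60·16 = 1)

31 4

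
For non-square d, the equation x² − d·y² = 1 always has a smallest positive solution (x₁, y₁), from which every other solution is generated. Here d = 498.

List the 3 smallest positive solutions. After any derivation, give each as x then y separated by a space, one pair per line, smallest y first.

179777 8056
64639539457 2896567024
23241404969742401 1041472259739240

√498 = [22; 3,6,22,6,3,44, …], period ℓ=6 (even) → k=5
i=0: a=22 ⇒ p=22, q=1
i=1: a=3 ⇒ p=67, q=3
…
i=4: a=6 ⇒ p=56794, q=2545
i=5: a=3 ⇒ p=179777, q=8056
(x₁, y₁) = (179777, 8056);  179777² − 498·8056² = 1 ✓
(179777+8056√498)^2 = 64639539457 + 2896567024√498
(179777+8056√498)^3 = 23241404969742401 + 1041472259739240√498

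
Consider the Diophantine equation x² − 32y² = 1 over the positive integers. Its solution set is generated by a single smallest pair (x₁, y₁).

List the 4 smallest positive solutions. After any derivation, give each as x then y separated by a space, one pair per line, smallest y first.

d=32: √d = [5; 1,1,1,10] (ℓ=4, even), read p_3/q_3
i=0: a=5 ⇒ p=5, q=1
i=1: a=1 ⇒ p=6, q=1
i=2: a=1 ⇒ p=11, q=2
i=3: a=1 ⇒ p=17, q=3
(x₁, y₁) = (17, 3);  17² − 32·3² = 1 ✓
k=2:  x_2 = 17·17+32·3·3 = 577,  y_2 = 17·3+3·17 = 102
k=3:  x_3 = 17·577+32·3·102 = 19601,  y_3 = 17·102+3·577 = 3465
k=4:  x_4 = 17·19601+32·3·3465 = 665857,  y_4 = 17·3465+3·19601 = 117708

17 3
577 102
19601 3465
665857 117708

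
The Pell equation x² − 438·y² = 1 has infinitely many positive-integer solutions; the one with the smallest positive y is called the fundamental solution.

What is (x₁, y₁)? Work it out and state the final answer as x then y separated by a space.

√438 = [20; 1,12,1,40, …], period ℓ=4 (even) → k=3
k=0  a_k=20  p_k/q_k = 20/1
k=1  a_k=1  p_k/q_k = 21/1
k=2  a_k=12  p_k/q_k = 272/13
k=3  a_k=1  p_k/q_k = 293/14
(x₁, y₁) = (293, 14);  293² − 438·14² = 1 ✓

293 14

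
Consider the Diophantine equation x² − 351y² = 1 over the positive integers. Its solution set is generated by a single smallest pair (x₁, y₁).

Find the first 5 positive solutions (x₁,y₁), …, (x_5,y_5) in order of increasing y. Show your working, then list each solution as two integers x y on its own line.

62425 3332
7793761249 416000200
973051091875225 51937624966668
121485428812828080001 6484412476672499600
15167455786308534696249625 809578897660623950093332

√351 → a₀=18, period (1,2,1,3,2,2,2,3,1,2,1,36); ℓ=12 even so k=11
k=0  a_k=18  p_k/q_k = 18/1
k=1  a_k=1  p_k/q_k = 19/1
k=2  a_k=2  p_k/q_k = 56/3
…
k=5  a_k=2  p_k/q_k = 637/34
…
k=8  a_k=3  p_k/q_k = 12796/683
…
k=10  a_k=2  p_k/q_k = 45882/2449
k=11  a_k=1  p_k/q_k = 62425/3332
(x₁, y₁) = (62425, 3332);  62425² − 351·3332² = 1 ✓
k=2:  x_2 = 62425·62425+351·3332·3332 = 7793761249,  y_2 = 62425·3332+3332·62425 = 416000200
k=3:  x_3 = 62425·7793761249+351·3332·416000200 = 973051091875225,  y_3 = 62425·416000200+3332·7793761249 = 51937624966668
k=4:  x_4 = 62425·973051091875225+351·3332·51937624966668 = 121485428812828080001,  y_4 = 62425·51937624966668+3332·973051091875225 = 6484412476672499600
k=5:  x_5 = 62425·121485428812828080001+351·3332·6484412476672499600 = 15167455786308534696249625,  y_5 = 62425·6484412476672499600+3332·121485428812828080001 = 809578897660623950093332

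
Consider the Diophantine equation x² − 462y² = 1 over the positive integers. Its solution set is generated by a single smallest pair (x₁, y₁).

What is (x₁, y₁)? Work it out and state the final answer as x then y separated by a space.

43 2

√462 → a₀=21, period (2,42); ℓ=2 even so k=1
i=0: a=21 ⇒ p=21, q=1
i=1: a=2 ⇒ p=43, q=2
→ (43, 2).  Check: 43²=1849, 462·2²=1848, difference 1.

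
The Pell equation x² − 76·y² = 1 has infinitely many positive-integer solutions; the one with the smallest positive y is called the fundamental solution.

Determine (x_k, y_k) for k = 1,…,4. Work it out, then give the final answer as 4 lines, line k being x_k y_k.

57799 6630
6681448801 766414740
772362118440199 88596011107890
89283516160768675201 10241521691283453480

d=76: √d = [8; 1,2,1,1,5,4,5,1,1,2,1,16] (ℓ=12, even), read p_11/q_11
step 0: (8, 1)  from 8·(1,0) + (0,1)
step 1: (9, 1)  from 1·(8,1) + (1,0)
step 2: (26, 3)  from 2·(9,1) + (8,1)
step 3: (35, 4)  from 1·(26,3) + (9,1)
step 4: (61, 7)  from 1·(35,4) + (26,3)
step 5: (340, 39)  from 5·(61,7) + (35,4)
…
step 7: (7445, 854)  from 5·(1421,163) + (340,39)
step 8: (8866, 1017)  from 1·(7445,854) + (1421,163)
step 9: (16311, 1871)  from 1·(8866,1017) + (7445,854)
step 10: (41488, 4759)  from 2·(16311,1871) + (8866,1017)
step 11: (57799, 6630)  from 1·(41488,4759) + (16311,1871)
(x₁, y₁) = (57799, 6630);  57799² − 76·6630² = 1 ✓
(57799+6630√76)^2 = 6681448801 + 766414740√76
(57799+6630√76)^3 = 772362118440199 + 88596011107890√76
(57799+6630√76)^4 = 89283516160768675201 + 10241521691283453480√76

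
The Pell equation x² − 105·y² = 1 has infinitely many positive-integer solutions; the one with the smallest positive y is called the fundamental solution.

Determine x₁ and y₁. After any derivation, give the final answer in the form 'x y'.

41 4

[10; 4,20] for √105; ℓ=2 ⇒ convergent index 1
a_0=10:  p_0=10·1+0=10,  q_0=10·0+1=1
a_1=4:  p_1=4·10+1=41,  q_1=4·1+0=4
fundamental: x₁=41, y₁=4  (since 1681 − 105·16 = 1)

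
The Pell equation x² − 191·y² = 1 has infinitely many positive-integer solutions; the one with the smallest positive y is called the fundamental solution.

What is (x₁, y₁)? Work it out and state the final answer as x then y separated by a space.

8994000 650783

√191 = [13; 1,4,1,1,3,…,4,1,26, …], period ℓ=16 (even) → k=15
step 0: (13, 1)  from 13·(1,0) + (0,1)
step 1: (14, 1)  from 1·(13,1) + (1,0)
…
step 3: (83, 6)  from 1·(69,5) + (14,1)
…
step 6: (1230, 89)  from 2·(539,39) + (152,11)
step 7: (2999, 217)  from 2·(1230,89) + (539,39)
step 8: (40217, 2910)  from 13·(2999,217) + (1230,89)
…
step 11: (704682, 50989)  from 3·(207083,14984) + (83433,6037)
step 12: (911765, 65973)  from 1·(704682,50989) + (207083,14984)
step 13: (1616447, 116962)  from 1·(911765,65973) + (704682,50989)
step 14: (7377553, 533821)  from 4·(1616447,116962) + (911765,65973)
step 15: (8994000, 650783)  from 1·(7377553,533821) + (1616447,116962)
(x₁, y₁) = (8994000, 650783);  8994000² − 191·650783² = 1 ✓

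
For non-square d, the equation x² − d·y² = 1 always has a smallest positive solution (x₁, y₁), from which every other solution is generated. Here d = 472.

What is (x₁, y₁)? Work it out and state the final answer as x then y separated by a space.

[21; 1,2,1,1,1,…,2,1,42] for √472; ℓ=14 ⇒ convergent index 13
i=0: a=21 ⇒ p=21, q=1
…
i=2: a=2 ⇒ p=65, q=3
i=3: a=1 ⇒ p=87, q=4
…
i=5: a=1 ⇒ p=239, q=11
…
i=7: a=5 ⇒ p=5779, q=266
i=8: a=4 ⇒ p=24224, q=1115
i=9: a=1 ⇒ p=30003, q=1381
…
i=12: a=2 ⇒ p=222687, q=10250
i=13: a=1 ⇒ p=306917, q=14127
(x₁, y₁) = (306917, 14127);  306917² − 472·14127² = 1 ✓

306917 14127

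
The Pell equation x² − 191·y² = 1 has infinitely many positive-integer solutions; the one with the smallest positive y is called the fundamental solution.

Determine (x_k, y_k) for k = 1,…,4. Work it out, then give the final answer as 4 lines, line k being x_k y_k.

8994000 650783
161784071999999 11706284604000
2910171887135973018000 210572647456751349217
52348171905801720863712000001 3787780782452031563430792000

√191 → a₀=13, period (1,4,1,1,3,…,4,1,26); ℓ=16 even so k=15
step 0: (13, 1)  from 13·(1,0) + (0,1)
…
step 4: (152, 11)  from 1·(83,6) + (69,5)
…
step 6: (1230, 89)  from 2·(539,39) + (152,11)
…
step 11: (704682, 50989)  from 3·(207083,14984) + (83433,6037)
…
step 13: (1616447, 116962)  from 1·(911765,65973) + (704682,50989)
step 14: (7377553, 533821)  from 4·(1616447,116962) + (911765,65973)
step 15: (8994000, 650783)  from 1·(7377553,533821) + (1616447,116962)
(x₁, y₁) = (8994000, 650783);  8994000² − 191·650783² = 1 ✓
(x_2, y_2) = (8994000·8994000 + 191·650783·650783, 8994000·650783 + 650783·8994000) = (161784071999999, 11706284604000)
(x_3, y_3) = (8994000·161784071999999 + 191·650783·11706284604000, 8994000·11706284604000 + 650783·161784071999999) = (2910171887135973018000, 210572647456751349217)
(x_4, y_4) = (8994000·2910171887135973018000 + 191·650783·210572647456751349217, 8994000·210572647456751349217 + 650783·2910171887135973018000) = (52348171905801720863712000001, 3787780782452031563430792000)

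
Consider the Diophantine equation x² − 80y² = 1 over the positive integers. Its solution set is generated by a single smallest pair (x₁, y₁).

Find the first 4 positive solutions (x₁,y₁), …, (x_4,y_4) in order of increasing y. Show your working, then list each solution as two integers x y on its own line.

9 1
161 18
2889 323
51841 5796

[8; 1,16] for √80; ℓ=2 ⇒ convergent index 1
step 0: (8, 1)  from 8·(1,0) + (0,1)
step 1: (9, 1)  from 1·(8,1) + (1,0)
→ (9, 1).  Check: 9²=81, 80·1²=80, difference 1.
k=2:  x_2 = 9·9+80·1·1 = 161,  y_2 = 9·1+1·9 = 18
k=3:  x_3 = 9·161+80·1·18 = 2889,  y_3 = 9·18+1·161 = 323
k=4:  x_4 = 9·2889+80·1·323 = 51841,  y_4 = 9·323+1·2889 = 5796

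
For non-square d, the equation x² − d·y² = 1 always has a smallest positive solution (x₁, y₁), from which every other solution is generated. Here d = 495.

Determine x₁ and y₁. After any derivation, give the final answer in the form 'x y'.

d=495: √d = [22; 4,44] (ℓ=2, even), read p_1/q_1
a_0=22:  p_0=22·1+0=22,  q_0=22·0+1=1
a_1=4:  p_1=4·22+1=89,  q_1=4·1+0=4
fundamental: x₁=89, y₁=4  (since 7921 − 495·16 = 1)

89 4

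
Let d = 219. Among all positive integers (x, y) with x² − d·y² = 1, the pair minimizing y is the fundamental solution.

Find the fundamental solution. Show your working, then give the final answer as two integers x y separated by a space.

74 5

√219 = [14; 1,3,1,28, …], period ℓ=4 (even) → k=3
k=0  a_k=14  p_k/q_k = 14/1
k=1  a_k=1  p_k/q_k = 15/1
k=2  a_k=3  p_k/q_k = 59/4
k=3  a_k=1  p_k/q_k = 74/5
(x₁, y₁) = (74, 5);  74² − 219·5² = 1 ✓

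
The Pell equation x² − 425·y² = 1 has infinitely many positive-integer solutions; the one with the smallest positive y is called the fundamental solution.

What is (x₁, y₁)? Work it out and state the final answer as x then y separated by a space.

√425 → a₀=20, period (1,1,1,1,1,1,40); ℓ=7 odd so k=13
k=0  a_k=20  p_k/q_k = 20/1
k=1  a_k=1  p_k/q_k = 21/1
k=2  a_k=1  p_k/q_k = 41/2
…
k=4  a_k=1  p_k/q_k = 103/5
k=5  a_k=1  p_k/q_k = 165/8
k=6  a_k=1  p_k/q_k = 268/13
…
k=8  a_k=1  p_k/q_k = 11153/541
…
k=10  a_k=1  p_k/q_k = 33191/1610
k=11  a_k=1  p_k/q_k = 55229/2679
k=12  a_k=1  p_k/q_k = 88420/4289
k=13  a_k=1  p_k/q_k = 143649/6968
→ (143649, 6968).  Check: 143649²=20635035201, 425·6968²=20635035200, difference 1.

143649 6968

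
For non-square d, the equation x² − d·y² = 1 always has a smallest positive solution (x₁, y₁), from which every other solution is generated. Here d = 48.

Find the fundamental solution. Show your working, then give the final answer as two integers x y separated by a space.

7 1

√48 = [6; 1,12, …], period ℓ=2 (even) → k=1
step 0: (6, 1)  from 6·(1,0) + (0,1)
step 1: (7, 1)  from 1·(6,1) + (1,0)
fundamental: x₁=7, y₁=1  (since 49 − 48·1 = 1)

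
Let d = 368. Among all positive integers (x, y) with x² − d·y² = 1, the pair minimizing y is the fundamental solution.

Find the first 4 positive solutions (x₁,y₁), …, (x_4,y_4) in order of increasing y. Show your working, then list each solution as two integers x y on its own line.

d=368: √d = [19; 5,2,5,38] (ℓ=4, even), read p_3/q_3
step 0: (19, 1)  from 19·(1,0) + (0,1)
…
step 2: (211, 11)  from 2·(96,5) + (19,1)
step 3: (1151, 60)  from 5·(211,11) + (96,5)
→ (1151, 60).  Check: 1151²=1324801, 368·60²=1324800, difference 1.
k=2:  x_2 = 1151·1151+368·60·60 = 2649601,  y_2 = 1151·60+60·1151 = 138120
k=3:  x_3 = 1151·2649601+368·60·138120 = 6099380351,  y_3 = 1151·138120+60·2649601 = 317952180
k=4:  x_4 = 1151·6099380351+368·60·317952180 = 14040770918401,  y_4 = 1151·317952180+60·6099380351 = 731925780240

1151 60
2649601 138120
6099380351 317952180
14040770918401 731925780240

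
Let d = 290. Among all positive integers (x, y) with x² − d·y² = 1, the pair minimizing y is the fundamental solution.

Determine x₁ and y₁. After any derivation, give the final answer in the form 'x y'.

579 34

√290 → a₀=17, period (34); ℓ=1 odd so k=1
a_0=17:  p_0=17·1+0=17,  q_0=17·0+1=1
a_1=34:  p_1=34·17+1=579,  q_1=34·1+0=34
fundamental: x₁=579, y₁=34  (since 335241 − 290·1156 = 1)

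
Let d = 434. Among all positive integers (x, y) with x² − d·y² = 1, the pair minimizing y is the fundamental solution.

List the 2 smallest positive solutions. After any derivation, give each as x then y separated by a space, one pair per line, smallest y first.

125 6
31249 1500

√434 = [20; 1,4,1,40, …], period ℓ=4 (even) → k=3
a_0=20:  p_0=20·1+0=20,  q_0=20·0+1=1
…
a_2=4:  p_2=4·21+20=104,  q_2=4·1+1=5
a_3=1:  p_3=1·104+21=125,  q_3=1·5+1=6
(x₁, y₁) = (125, 6);  125² − 434·6² = 1 ✓
(125+6√434)^2 = 31249 + 1500√434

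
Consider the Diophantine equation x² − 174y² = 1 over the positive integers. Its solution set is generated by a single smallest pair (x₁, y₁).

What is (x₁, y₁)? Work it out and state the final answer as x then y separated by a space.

√174 = [13; 5,4,5,26, …], period ℓ=4 (even) → k=3
i=0: a=13 ⇒ p=13, q=1
…
i=2: a=4 ⇒ p=277, q=21
i=3: a=5 ⇒ p=1451, q=110
fundamental: x₁=1451, y₁=110  (since 2105401 − 174·12100 = 1)

1451 110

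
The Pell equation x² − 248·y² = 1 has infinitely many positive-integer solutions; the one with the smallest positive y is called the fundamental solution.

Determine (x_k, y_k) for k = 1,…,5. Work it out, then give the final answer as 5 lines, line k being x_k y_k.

√248 → a₀=15, period (1,2,1,30); ℓ=4 even so k=3
step 0: (15, 1)  from 15·(1,0) + (0,1)
…
step 2: (47, 3)  from 2·(16,1) + (15,1)
step 3: (63, 4)  from 1·(47,3) + (16,1)
→ (63, 4).  Check: 63²=3969, 248·4²=3968, difference 1.
n=2: (63,4)∘(63,4) = (63·63+248·4·4, 63·4+4·63) = (7937,504)
n=3: (7937,504)∘(63,4) = (63·7937+248·4·504, 63·504+4·7937) = (999999,63500)
n=4: (999999,63500)∘(63,4) = (63·999999+248·4·63500, 63·63500+4·999999) = (125991937,8000496)
n=5: (125991937,8000496)∘(63,4) = (63·125991937+248·4·8000496, 63·8000496+4·125991937) = (15873984063,1007998996)

63 4
7937 504
999999 63500
125991937 8000496
15873984063 1007998996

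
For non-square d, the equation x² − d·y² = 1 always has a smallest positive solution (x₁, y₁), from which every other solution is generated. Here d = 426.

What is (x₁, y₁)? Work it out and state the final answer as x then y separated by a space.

[20; 1,1,1,3,2,6,2,3,1,1,1,40] for √426; ℓ=12 ⇒ convergent index 11
a_0=20:  p_0=20·1+0=20,  q_0=20·0+1=1
a_1=1:  p_1=1·20+1=21,  q_1=1·1+0=1
…
a_3=1:  p_3=1·41+21=62,  q_3=1·2+1=3
a_4=3:  p_4=3·62+41=227,  q_4=3·3+2=11
a_5=2:  p_5=2·227+62=516,  q_5=2·11+3=25
a_6=6:  p_6=6·516+227=3323,  q_6=6·25+11=161
…
a_8=3:  p_8=3·7162+3323=24809,  q_8=3·347+161=1202
a_9=1:  p_9=1·24809+7162=31971,  q_9=1·1202+347=1549
a_10=1:  p_10=1·31971+24809=56780,  q_10=1·1549+1202=2751
a_11=1:  p_11=1·56780+31971=88751,  q_11=1·2751+1549=4300
→ (88751, 4300).  Check: 88751²=7876740001, 426·4300²=7876740000, difference 1.

88751 4300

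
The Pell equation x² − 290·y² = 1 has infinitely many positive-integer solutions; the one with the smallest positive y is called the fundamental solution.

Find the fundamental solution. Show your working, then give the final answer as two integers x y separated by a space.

[17; 34] for √290; ℓ=1 ⇒ convergent index 1
k=0  a_k=17  p_k/q_k = 17/1
k=1  a_k=34  p_k/q_k = 579/34
→ (579, 34).  Check: 579²=335241, 290·34²=335240, difference 1.

579 34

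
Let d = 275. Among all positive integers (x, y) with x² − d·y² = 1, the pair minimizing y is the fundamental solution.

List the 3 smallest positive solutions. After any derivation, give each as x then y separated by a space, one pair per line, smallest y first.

d=275: √d = [16; 1,1,2,1,1,32] (ℓ=6, even), read p_5/q_5
k=0  a_k=16  p_k/q_k = 16/1
k=1  a_k=1  p_k/q_k = 17/1
k=2  a_k=1  p_k/q_k = 33/2
…
k=4  a_k=1  p_k/q_k = 116/7
k=5  a_k=1  p_k/q_k = 199/12
(x₁, y₁) = (199, 12);  199² − 275·12² = 1 ✓
(x_2, y_2) = (199·199 + 275·12·12, 199·12 + 12·199) = (79201, 4776)
(x_3, y_3) = (199·79201 + 275·12·4776, 199·4776 + 12·79201) = (31521799, 1900836)

199 12
79201 4776
31521799 1900836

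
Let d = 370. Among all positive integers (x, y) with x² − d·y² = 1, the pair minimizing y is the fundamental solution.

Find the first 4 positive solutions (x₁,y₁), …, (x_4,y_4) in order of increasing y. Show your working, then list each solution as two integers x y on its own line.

213859 11118
91471343761 4755368724
39123940210553539 2033956799880714
16734013458886067250241 869959934526623861928

√370 → a₀=19, period (4,4,38); ℓ=3 odd so k=5
a_0=19:  p_0=19·1+0=19,  q_0=19·0+1=1
a_1=4:  p_1=4·19+1=77,  q_1=4·1+0=4
a_2=4:  p_2=4·77+19=327,  q_2=4·4+1=17
a_3=38:  p_3=38·327+77=12503,  q_3=38·17+4=650
a_4=4:  p_4=4·12503+327=50339,  q_4=4·650+17=2617
a_5=4:  p_5=4·50339+12503=213859,  q_5=4·2617+650=11118
→ (213859, 11118).  Check: 213859²=45735671881, 370·11118²=45735671880, difference 1.
k=2:  x_2 = 213859·213859+370·11118·11118 = 91471343761,  y_2 = 213859·11118+11118·213859 = 4755368724
k=3:  x_3 = 213859·91471343761+370·11118·4755368724 = 39123940210553539,  y_3 = 213859·4755368724+11118·91471343761 = 2033956799880714
k=4:  x_4 = 213859·39123940210553539+370·11118·2033956799880714 = 16734013458886067250241,  y_4 = 213859·2033956799880714+11118·39123940210553539 = 869959934526623861928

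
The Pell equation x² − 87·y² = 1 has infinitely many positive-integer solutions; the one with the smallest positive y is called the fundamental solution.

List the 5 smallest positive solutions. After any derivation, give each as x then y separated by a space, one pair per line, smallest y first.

d=87: √d = [9; 3,18] (ℓ=2, even), read p_1/q_1
k=0  a_k=9  p_k/q_k = 9/1
k=1  a_k=3  p_k/q_k = 28/3
(x₁, y₁) = (28, 3);  28² − 87·3² = 1 ✓
n=2: (28,3)∘(28,3) = (28·28+87·3·3, 28·3+3·28) = (1567,168)
n=3: (1567,168)∘(28,3) = (28·1567+87·3·168, 28·168+3·1567) = (87724,9405)
n=4: (87724,9405)∘(28,3) = (28·87724+87·3·9405, 28·9405+3·87724) = (4910977,526512)
n=5: (4910977,526512)∘(28,3) = (28·4910977+87·3·526512, 28·526512+3·4910977) = (274926988,29475267)

28 3
1567 168
87724 9405
4910977 526512
274926988 29475267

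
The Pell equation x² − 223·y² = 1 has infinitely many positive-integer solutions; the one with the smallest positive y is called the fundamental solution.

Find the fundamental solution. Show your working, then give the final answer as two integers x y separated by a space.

224 15

√223 → a₀=14, period (1,13,1,28); ℓ=4 even so k=3
i=0: a=14 ⇒ p=14, q=1
i=1: a=1 ⇒ p=15, q=1
i=2: a=13 ⇒ p=209, q=14
i=3: a=1 ⇒ p=224, q=15
fundamental: x₁=224, y₁=15  (since 50176 − 223·225 = 1)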